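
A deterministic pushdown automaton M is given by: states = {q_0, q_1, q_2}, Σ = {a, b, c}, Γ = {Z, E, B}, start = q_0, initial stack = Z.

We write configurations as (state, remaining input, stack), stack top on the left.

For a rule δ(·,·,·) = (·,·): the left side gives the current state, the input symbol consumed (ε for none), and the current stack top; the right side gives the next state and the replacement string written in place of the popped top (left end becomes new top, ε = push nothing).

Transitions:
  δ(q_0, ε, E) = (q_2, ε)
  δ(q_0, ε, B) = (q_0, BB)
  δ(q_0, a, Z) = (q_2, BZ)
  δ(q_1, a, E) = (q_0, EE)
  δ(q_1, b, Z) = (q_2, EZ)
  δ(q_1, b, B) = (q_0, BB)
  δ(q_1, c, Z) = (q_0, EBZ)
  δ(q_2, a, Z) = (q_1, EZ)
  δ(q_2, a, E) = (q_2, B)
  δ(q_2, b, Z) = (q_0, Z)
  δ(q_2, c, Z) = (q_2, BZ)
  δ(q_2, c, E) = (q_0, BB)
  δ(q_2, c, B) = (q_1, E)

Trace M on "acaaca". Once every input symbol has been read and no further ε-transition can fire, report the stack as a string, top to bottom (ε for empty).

EZ

(q_0, acaaca, Z)
  read a, top Z: go to q_2, push BZ → (q_2, caaca, BZ)
  read c, top B: go to q_1, push E → (q_1, aaca, EZ)
  read a, top E: go to q_0, push EE → (q_0, aca, EEZ)
  ε-move, top E: go to q_2, push ε → (q_2, aca, EZ)
  read a, top E: go to q_2, push B → (q_2, ca, BZ)
  read c, top B: go to q_1, push E → (q_1, a, EZ)
  read a, top E: go to q_0, push EE → (q_0, ε, EEZ)
  ε-move, top E: go to q_2, push ε → (q_2, ε, EZ)
All input consumed in state q_2 with stack EZ.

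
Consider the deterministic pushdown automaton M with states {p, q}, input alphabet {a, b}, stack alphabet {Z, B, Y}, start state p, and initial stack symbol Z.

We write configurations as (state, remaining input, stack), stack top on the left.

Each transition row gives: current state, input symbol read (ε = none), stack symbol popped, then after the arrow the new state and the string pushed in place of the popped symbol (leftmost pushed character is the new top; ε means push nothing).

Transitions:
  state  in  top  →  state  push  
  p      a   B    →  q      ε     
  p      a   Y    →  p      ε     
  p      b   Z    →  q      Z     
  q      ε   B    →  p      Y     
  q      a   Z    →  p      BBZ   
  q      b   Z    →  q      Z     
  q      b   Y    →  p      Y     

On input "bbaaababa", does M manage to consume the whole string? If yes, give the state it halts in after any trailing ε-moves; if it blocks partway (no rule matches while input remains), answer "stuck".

(p, bbaaababa, Z)
  read b, top Z: go to q, push Z → (q, baaababa, Z)
  read b, top Z: go to q, push Z → (q, aaababa, Z)
  read a, top Z: go to p, push BBZ → (p, aababa, BBZ)
  read a, top B: go to q, push ε → (q, ababa, BZ)
  ε-move, top B: go to p, push Y → (p, ababa, YZ)
  read a, top Y: go to p, push ε → (p, baba, Z)
  read b, top Z: go to q, push Z → (q, aba, Z)
  read a, top Z: go to p, push BBZ → (p, ba, BBZ)
No transition for (p, b, top B); M blocks with input ba remaining.

stuck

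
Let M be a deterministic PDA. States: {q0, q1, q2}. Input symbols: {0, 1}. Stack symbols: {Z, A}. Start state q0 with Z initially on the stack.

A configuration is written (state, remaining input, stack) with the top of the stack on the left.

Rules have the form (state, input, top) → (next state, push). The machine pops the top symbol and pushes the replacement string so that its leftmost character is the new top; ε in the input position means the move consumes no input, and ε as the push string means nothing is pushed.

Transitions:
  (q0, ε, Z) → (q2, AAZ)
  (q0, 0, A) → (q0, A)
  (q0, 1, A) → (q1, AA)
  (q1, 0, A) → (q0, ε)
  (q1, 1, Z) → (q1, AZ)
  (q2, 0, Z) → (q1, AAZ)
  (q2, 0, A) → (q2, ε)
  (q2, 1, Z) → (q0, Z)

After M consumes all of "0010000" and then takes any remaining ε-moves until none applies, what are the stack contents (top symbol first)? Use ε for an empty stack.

(q0, 0010000, Z)
  ε-move, top Z: go to q2, push AAZ → (q2, 0010000, AAZ)
  read 0, top A: go to q2, push ε → (q2, 010000, AZ)
  read 0, top A: go to q2, push ε → (q2, 10000, Z)
  read 1, top Z: go to q0, push Z → (q0, 0000, Z)
  ε-move, top Z: go to q2, push AAZ → (q2, 0000, AAZ)
  read 0, top A: go to q2, push ε → (q2, 000, AZ)
  read 0, top A: go to q2, push ε → (q2, 00, Z)
  read 0, top Z: go to q1, push AAZ → (q1, 0, AAZ)
  read 0, top A: go to q0, push ε → (q0, ε, AZ)
All input consumed in state q0 with stack AZ.

AZ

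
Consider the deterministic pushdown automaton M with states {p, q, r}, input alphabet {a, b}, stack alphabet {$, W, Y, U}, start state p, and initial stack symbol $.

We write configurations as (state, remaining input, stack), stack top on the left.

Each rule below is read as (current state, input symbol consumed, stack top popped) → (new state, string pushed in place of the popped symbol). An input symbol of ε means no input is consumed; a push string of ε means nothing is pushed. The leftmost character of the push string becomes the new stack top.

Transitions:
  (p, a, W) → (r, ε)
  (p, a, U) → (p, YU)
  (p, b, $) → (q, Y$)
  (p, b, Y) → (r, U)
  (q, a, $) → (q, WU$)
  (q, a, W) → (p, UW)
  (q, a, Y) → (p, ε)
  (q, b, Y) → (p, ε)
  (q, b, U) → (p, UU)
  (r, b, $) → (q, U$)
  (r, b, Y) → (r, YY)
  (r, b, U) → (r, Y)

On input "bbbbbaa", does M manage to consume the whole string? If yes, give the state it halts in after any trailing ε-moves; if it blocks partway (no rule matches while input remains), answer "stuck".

(p, bbbbbaa, $)
  read b, top $: go to q, push Y$ → (q, bbbbaa, Y$)
  read b, top Y: go to p, push ε → (p, bbbaa, $)
  read b, top $: go to q, push Y$ → (q, bbaa, Y$)
  read b, top Y: go to p, push ε → (p, baa, $)
  read b, top $: go to q, push Y$ → (q, aa, Y$)
  read a, top Y: go to p, push ε → (p, a, $)
No transition for (p, a, top $); M blocks with input a remaining.

stuck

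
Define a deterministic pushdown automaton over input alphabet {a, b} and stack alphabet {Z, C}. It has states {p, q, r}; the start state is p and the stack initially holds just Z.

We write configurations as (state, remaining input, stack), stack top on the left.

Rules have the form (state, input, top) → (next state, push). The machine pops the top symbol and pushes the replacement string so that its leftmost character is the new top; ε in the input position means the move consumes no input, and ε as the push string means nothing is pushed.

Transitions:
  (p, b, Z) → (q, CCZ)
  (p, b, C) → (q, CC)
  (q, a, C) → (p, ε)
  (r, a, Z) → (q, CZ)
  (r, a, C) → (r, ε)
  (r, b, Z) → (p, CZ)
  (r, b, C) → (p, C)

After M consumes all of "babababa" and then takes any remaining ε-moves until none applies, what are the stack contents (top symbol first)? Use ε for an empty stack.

(p, babababa, Z) ⊢ (q, abababa, CCZ) ⊢ (p, bababa, CZ) ⊢ (q, ababa, CCZ) ⊢ (p, baba, CZ) ⊢ (q, aba, CCZ) ⊢ (p, ba, CZ) ⊢ (q, a, CCZ) ⊢ (p, ε, CZ)
All input consumed in state p with stack CZ.

CZ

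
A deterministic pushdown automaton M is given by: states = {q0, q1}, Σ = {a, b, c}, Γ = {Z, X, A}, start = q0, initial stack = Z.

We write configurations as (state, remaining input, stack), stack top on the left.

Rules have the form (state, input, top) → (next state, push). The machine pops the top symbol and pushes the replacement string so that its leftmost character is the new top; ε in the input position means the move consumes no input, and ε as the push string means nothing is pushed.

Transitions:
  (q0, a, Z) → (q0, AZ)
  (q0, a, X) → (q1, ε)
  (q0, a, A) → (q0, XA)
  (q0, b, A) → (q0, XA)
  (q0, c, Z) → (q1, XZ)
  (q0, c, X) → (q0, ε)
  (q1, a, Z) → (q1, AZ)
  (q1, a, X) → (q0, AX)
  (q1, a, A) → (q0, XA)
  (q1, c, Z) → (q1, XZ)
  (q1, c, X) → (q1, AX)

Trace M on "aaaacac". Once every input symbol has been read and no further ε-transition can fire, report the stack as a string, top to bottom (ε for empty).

(q0, aaaacac, Z)
  read a, top Z: go to q0, push AZ → (q0, aaacac, AZ)
  read a, top A: go to q0, push XA → (q0, aacac, XAZ)
  read a, top X: go to q1, push ε → (q1, acac, AZ)
  read a, top A: go to q0, push XA → (q0, cac, XAZ)
  read c, top X: go to q0, push ε → (q0, ac, AZ)
  read a, top A: go to q0, push XA → (q0, c, XAZ)
  read c, top X: go to q0, push ε → (q0, ε, AZ)
All input consumed in state q0 with stack AZ.

AZ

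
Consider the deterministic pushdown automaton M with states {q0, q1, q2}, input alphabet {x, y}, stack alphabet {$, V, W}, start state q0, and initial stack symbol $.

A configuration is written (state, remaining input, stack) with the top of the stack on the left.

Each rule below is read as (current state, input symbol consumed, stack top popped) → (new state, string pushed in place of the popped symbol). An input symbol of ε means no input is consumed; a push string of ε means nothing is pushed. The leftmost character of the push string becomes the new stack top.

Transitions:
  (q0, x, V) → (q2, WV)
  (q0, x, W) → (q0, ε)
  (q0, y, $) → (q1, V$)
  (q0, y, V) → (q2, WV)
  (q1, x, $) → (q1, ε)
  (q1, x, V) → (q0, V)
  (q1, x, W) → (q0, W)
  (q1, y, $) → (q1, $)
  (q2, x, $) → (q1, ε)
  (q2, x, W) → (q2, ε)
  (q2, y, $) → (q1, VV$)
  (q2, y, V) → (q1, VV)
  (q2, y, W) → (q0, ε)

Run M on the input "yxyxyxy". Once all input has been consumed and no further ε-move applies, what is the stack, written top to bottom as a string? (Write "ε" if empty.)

(q0, yxyxyxy, $) ⊢ (q1, xyxyxy, V$) ⊢ (q0, yxyxy, V$) ⊢ (q2, xyxy, WV$) ⊢ (q2, yxy, V$) ⊢ (q1, xy, VV$) ⊢ (q0, y, VV$) ⊢ (q2, ε, WVV$)
All input consumed in state q2 with stack WVV$.

WVV$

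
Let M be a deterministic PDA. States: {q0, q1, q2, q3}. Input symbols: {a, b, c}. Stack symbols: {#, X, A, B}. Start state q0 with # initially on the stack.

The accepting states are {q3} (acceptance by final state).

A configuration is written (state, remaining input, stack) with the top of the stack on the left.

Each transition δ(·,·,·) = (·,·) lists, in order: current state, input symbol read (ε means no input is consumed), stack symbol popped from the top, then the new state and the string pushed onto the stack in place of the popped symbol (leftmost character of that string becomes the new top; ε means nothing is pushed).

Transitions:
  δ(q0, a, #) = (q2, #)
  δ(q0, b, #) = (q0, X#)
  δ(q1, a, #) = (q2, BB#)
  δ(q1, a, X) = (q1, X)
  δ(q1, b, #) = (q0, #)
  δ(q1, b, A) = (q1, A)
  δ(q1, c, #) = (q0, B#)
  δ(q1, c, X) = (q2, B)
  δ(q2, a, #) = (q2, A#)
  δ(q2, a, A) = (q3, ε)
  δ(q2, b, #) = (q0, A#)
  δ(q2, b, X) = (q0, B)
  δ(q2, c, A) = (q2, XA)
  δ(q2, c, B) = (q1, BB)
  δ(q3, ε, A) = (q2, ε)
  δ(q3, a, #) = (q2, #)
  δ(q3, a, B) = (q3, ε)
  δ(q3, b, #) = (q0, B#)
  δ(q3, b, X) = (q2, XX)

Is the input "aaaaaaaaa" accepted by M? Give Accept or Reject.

Accept

(q0, aaaaaaaaa, #)
  read a, top #: go to q2, push # → (q2, aaaaaaaa, #)
  read a, top #: go to q2, push A# → (q2, aaaaaaa, A#)
  read a, top A: go to q3, push ε → (q3, aaaaaa, #)
  read a, top #: go to q2, push # → (q2, aaaaa, #)
  read a, top #: go to q2, push A# → (q2, aaaa, A#)
  read a, top A: go to q3, push ε → (q3, aaa, #)
  read a, top #: go to q2, push # → (q2, aa, #)
  read a, top #: go to q2, push A# → (q2, a, A#)
  read a, top A: go to q3, push ε → (q3, ε, #)
All input consumed; state q3 ∈ F.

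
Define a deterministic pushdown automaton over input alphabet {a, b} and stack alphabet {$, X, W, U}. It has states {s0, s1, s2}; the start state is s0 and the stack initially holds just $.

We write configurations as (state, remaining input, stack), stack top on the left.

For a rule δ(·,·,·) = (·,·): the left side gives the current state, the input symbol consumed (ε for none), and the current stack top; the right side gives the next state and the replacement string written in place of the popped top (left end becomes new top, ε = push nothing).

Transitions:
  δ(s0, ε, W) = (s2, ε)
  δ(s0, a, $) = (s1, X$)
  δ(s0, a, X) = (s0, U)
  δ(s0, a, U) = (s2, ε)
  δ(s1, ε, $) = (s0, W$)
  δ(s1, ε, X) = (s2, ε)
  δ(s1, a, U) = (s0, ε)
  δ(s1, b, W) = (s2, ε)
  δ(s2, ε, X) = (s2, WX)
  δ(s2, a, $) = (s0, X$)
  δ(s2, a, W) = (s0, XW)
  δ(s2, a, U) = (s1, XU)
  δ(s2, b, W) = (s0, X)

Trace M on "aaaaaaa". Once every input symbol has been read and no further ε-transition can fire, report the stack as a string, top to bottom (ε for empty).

(s0, aaaaaaa, $) ⊢ (s1, aaaaaa, X$) ⊢ (s2, aaaaaa, $) ⊢ (s0, aaaaa, X$) ⊢ (s0, aaaa, U$) ⊢ (s2, aaa, $) ⊢ (s0, aa, X$) ⊢ (s0, a, U$) ⊢ (s2, ε, $)
All input consumed in state s2 with stack $.

$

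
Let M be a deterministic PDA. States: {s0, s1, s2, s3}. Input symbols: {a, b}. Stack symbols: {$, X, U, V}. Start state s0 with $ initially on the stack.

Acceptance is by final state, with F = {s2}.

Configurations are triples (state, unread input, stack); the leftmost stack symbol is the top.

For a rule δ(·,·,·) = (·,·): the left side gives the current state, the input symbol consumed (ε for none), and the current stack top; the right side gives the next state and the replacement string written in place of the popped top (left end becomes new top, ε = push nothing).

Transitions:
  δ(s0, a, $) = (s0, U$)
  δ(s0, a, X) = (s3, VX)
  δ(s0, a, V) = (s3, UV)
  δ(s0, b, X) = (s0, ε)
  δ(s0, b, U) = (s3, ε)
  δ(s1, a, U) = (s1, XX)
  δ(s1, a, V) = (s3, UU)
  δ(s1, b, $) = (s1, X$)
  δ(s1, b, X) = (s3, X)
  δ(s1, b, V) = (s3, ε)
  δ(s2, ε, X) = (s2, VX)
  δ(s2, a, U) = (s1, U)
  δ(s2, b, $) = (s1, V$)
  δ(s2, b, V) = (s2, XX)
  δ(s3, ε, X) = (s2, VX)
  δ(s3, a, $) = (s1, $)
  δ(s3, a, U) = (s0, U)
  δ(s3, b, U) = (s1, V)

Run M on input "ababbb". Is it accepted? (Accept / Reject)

(s0, ababbb, $)
  read a, top $: go to s0, push U$ → (s0, babbb, U$)
  read b, top U: go to s3, push ε → (s3, abbb, $)
  read a, top $: go to s1, push $ → (s1, bbb, $)
  read b, top $: go to s1, push X$ → (s1, bb, X$)
  read b, top X: go to s3, push X → (s3, b, X$)
  ε-move, top X: go to s2, push VX → (s2, b, VX$)
  read b, top V: go to s2, push XX → (s2, ε, XXX$)
All input consumed; state s2 ∈ F.

Accept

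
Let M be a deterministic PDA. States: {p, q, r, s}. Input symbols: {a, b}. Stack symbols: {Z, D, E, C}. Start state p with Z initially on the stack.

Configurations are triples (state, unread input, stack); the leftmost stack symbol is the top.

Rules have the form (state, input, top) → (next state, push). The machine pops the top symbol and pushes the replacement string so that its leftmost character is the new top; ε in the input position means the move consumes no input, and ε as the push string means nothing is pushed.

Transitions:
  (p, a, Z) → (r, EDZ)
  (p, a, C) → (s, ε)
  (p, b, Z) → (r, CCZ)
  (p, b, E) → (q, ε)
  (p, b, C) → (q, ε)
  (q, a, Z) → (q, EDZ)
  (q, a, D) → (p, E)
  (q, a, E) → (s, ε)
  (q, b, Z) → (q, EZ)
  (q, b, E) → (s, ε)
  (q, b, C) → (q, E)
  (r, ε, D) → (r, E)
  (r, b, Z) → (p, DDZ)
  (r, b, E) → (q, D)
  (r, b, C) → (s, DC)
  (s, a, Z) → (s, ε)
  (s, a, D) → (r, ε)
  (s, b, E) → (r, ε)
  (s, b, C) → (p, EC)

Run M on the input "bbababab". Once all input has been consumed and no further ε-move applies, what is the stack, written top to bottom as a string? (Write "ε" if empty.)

DCCZ

(p, bbababab, Z)
  read b, top Z: go to r, push CCZ → (r, bababab, CCZ)
  read b, top C: go to s, push DC → (s, ababab, DCCZ)
  read a, top D: go to r, push ε → (r, babab, CCZ)
  read b, top C: go to s, push DC → (s, abab, DCCZ)
  read a, top D: go to r, push ε → (r, bab, CCZ)
  read b, top C: go to s, push DC → (s, ab, DCCZ)
  read a, top D: go to r, push ε → (r, b, CCZ)
  read b, top C: go to s, push DC → (s, ε, DCCZ)
All input consumed in state s with stack DCCZ.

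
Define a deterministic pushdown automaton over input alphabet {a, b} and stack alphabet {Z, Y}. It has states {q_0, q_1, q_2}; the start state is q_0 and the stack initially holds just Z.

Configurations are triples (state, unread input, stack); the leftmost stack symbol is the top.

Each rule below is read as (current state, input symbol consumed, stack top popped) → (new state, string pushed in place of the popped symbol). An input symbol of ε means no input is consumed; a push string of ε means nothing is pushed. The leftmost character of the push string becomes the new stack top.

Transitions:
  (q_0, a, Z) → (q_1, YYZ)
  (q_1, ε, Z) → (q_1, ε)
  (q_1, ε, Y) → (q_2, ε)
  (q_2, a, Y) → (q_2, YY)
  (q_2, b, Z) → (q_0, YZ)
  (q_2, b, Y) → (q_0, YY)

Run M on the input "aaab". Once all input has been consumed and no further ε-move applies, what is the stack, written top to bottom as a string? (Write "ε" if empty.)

YYYYZ

(q_0, aaab, Z)
  read a, top Z: go to q_1, push YYZ → (q_1, aab, YYZ)
  ε-move, top Y: go to q_2, push ε → (q_2, aab, YZ)
  read a, top Y: go to q_2, push YY → (q_2, ab, YYZ)
  read a, top Y: go to q_2, push YY → (q_2, b, YYYZ)
  read b, top Y: go to q_0, push YY → (q_0, ε, YYYYZ)
All input consumed in state q_0 with stack YYYYZ.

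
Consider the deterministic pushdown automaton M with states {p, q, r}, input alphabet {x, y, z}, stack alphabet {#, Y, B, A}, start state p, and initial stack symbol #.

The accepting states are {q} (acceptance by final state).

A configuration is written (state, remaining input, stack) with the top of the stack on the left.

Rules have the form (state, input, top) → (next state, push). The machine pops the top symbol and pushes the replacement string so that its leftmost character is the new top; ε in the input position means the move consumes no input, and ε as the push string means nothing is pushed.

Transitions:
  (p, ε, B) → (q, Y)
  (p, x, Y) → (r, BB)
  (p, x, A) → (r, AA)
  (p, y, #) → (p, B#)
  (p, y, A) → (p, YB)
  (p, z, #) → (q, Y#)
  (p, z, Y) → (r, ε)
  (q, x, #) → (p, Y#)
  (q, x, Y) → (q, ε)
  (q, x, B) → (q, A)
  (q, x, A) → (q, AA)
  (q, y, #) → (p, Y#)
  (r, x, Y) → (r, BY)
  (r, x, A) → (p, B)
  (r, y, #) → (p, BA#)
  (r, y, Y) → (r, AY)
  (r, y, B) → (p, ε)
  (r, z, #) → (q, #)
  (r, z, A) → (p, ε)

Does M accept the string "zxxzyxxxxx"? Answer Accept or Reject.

Accept

(p, zxxzyxxxxx, #)
  read z, top #: go to q, push Y# → (q, xxzyxxxxx, Y#)
  read x, top Y: go to q, push ε → (q, xzyxxxxx, #)
  read x, top #: go to p, push Y# → (p, zyxxxxx, Y#)
  read z, top Y: go to r, push ε → (r, yxxxxx, #)
  read y, top #: go to p, push BA# → (p, xxxxx, BA#)
  ε-move, top B: go to q, push Y → (q, xxxxx, YA#)
  read x, top Y: go to q, push ε → (q, xxxx, A#)
  read x, top A: go to q, push AA → (q, xxx, AA#)
  read x, top A: go to q, push AA → (q, xx, AAA#)
  read x, top A: go to q, push AA → (q, x, AAAA#)
  read x, top A: go to q, push AA → (q, ε, AAAAA#)
All input consumed; state q ∈ F.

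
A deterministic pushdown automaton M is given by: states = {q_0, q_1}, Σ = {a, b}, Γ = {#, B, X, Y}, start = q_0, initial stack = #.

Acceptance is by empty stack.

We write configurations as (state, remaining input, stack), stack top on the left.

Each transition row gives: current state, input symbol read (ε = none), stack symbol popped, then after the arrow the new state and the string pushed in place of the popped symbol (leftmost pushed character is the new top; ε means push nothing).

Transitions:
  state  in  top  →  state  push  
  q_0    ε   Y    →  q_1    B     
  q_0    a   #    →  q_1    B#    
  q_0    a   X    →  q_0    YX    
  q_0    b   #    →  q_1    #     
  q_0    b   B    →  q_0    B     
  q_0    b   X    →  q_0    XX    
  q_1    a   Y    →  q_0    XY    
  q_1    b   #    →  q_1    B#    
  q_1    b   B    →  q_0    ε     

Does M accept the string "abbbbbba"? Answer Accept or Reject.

(q_0, abbbbbba, #)
  read a, top #: go to q_1, push B# → (q_1, bbbbbba, B#)
  read b, top B: go to q_0, push ε → (q_0, bbbbba, #)
  read b, top #: go to q_1, push # → (q_1, bbbba, #)
  read b, top #: go to q_1, push B# → (q_1, bbba, B#)
  read b, top B: go to q_0, push ε → (q_0, bba, #)
  read b, top #: go to q_1, push # → (q_1, ba, #)
  read b, top #: go to q_1, push B# → (q_1, a, B#)
No transition applies at (q_1, a, B#); input not fully consumed.

Reject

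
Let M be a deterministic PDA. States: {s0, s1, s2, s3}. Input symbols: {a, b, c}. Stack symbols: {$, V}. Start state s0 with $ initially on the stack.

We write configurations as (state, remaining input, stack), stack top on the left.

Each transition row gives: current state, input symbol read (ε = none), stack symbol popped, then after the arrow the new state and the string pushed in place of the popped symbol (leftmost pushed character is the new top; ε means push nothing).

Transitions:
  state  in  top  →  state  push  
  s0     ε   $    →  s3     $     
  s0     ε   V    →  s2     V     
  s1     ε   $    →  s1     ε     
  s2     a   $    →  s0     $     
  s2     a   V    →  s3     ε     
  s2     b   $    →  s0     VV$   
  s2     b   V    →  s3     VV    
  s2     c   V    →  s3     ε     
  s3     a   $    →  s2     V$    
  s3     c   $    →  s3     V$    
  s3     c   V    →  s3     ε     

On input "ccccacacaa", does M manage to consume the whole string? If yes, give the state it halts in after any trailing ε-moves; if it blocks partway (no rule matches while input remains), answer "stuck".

(s0, ccccacacaa, $)
  ε-move, top $: go to s3, push $ → (s3, ccccacacaa, $)
  read c, top $: go to s3, push V$ → (s3, cccacacaa, V$)
  read c, top V: go to s3, push ε → (s3, ccacacaa, $)
  read c, top $: go to s3, push V$ → (s3, cacacaa, V$)
  read c, top V: go to s3, push ε → (s3, acacaa, $)
  read a, top $: go to s2, push V$ → (s2, cacaa, V$)
  read c, top V: go to s3, push ε → (s3, acaa, $)
  read a, top $: go to s2, push V$ → (s2, caa, V$)
  read c, top V: go to s3, push ε → (s3, aa, $)
  read a, top $: go to s2, push V$ → (s2, a, V$)
  read a, top V: go to s3, push ε → (s3, ε, $)
All input consumed; M is in state s3.

s3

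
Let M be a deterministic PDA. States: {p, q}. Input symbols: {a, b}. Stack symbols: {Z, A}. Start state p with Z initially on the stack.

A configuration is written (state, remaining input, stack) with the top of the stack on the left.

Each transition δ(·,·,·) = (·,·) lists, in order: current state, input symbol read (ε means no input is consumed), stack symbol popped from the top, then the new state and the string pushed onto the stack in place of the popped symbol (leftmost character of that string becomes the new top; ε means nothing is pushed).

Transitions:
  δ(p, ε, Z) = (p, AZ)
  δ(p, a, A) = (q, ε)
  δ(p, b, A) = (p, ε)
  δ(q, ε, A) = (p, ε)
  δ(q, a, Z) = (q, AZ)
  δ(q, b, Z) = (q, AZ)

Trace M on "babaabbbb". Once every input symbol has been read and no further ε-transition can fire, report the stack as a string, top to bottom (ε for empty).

(p, babaabbbb, Z)
  ε-move, top Z: go to p, push AZ → (p, babaabbbb, AZ)
  read b, top A: go to p, push ε → (p, abaabbbb, Z)
  ε-move, top Z: go to p, push AZ → (p, abaabbbb, AZ)
  read a, top A: go to q, push ε → (q, baabbbb, Z)
  read b, top Z: go to q, push AZ → (q, aabbbb, AZ)
  ε-move, top A: go to p, push ε → (p, aabbbb, Z)
  ε-move, top Z: go to p, push AZ → (p, aabbbb, AZ)
  read a, top A: go to q, push ε → (q, abbbb, Z)
  read a, top Z: go to q, push AZ → (q, bbbb, AZ)
  ε-move, top A: go to p, push ε → (p, bbbb, Z)
  ε-move, top Z: go to p, push AZ → (p, bbbb, AZ)
  read b, top A: go to p, push ε → (p, bbb, Z)
  ε-move, top Z: go to p, push AZ → (p, bbb, AZ)
  read b, top A: go to p, push ε → (p, bb, Z)
  ε-move, top Z: go to p, push AZ → (p, bb, AZ)
  read b, top A: go to p, push ε → (p, b, Z)
  ε-move, top Z: go to p, push AZ → (p, b, AZ)
  read b, top A: go to p, push ε → (p, ε, Z)
  ε-move, top Z: go to p, push AZ → (p, ε, AZ)
All input consumed in state p with stack AZ.

AZ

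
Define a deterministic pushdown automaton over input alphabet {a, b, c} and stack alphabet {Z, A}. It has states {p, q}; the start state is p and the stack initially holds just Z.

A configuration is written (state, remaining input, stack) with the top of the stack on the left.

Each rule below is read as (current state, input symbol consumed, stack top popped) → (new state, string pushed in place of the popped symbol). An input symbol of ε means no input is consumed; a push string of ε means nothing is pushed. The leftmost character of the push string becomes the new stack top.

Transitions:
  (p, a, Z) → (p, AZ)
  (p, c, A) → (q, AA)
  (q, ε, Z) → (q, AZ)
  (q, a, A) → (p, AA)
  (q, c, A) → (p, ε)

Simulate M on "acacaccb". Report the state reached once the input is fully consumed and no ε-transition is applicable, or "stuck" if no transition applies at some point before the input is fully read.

(p, acacaccb, Z)
  read a, top Z: go to p, push AZ → (p, cacaccb, AZ)
  read c, top A: go to q, push AA → (q, acaccb, AAZ)
  read a, top A: go to p, push AA → (p, caccb, AAAZ)
  read c, top A: go to q, push AA → (q, accb, AAAAZ)
  read a, top A: go to p, push AA → (p, ccb, AAAAAZ)
  read c, top A: go to q, push AA → (q, cb, AAAAAAZ)
  read c, top A: go to p, push ε → (p, b, AAAAAZ)
No transition for (p, b, top A); M blocks with input b remaining.

stuck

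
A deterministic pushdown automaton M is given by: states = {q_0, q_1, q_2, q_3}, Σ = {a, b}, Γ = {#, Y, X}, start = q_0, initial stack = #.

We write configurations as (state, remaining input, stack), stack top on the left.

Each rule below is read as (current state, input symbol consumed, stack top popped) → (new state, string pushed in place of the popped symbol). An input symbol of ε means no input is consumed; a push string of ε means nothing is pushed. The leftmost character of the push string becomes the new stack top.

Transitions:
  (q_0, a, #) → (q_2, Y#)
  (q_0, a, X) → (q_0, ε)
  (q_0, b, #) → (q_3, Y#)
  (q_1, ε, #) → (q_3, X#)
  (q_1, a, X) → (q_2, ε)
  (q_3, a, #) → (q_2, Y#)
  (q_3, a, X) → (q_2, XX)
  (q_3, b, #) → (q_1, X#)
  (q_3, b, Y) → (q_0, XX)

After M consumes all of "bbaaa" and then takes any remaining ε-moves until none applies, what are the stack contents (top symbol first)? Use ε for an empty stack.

Y#

(q_0, bbaaa, #) ⊢ (q_3, baaa, Y#) ⊢ (q_0, aaa, XX#) ⊢ (q_0, aa, X#) ⊢ (q_0, a, #) ⊢ (q_2, ε, Y#)
All input consumed in state q_2 with stack Y#.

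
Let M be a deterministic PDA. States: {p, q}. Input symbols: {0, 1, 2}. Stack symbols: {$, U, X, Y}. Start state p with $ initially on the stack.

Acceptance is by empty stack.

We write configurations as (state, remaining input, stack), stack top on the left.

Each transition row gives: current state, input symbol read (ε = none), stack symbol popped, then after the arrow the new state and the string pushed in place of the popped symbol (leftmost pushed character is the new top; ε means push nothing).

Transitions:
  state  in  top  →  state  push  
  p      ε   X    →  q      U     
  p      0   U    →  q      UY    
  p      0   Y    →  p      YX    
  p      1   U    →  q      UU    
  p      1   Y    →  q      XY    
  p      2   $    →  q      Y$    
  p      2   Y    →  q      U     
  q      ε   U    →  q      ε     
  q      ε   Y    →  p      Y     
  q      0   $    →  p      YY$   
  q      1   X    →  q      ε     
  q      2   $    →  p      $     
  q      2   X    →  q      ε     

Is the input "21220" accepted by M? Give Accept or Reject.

Reject

(p, 21220, $)
  read 2, top $: go to q, push Y$ → (q, 1220, Y$)
  ε-move, top Y: go to p, push Y → (p, 1220, Y$)
  read 1, top Y: go to q, push XY → (q, 220, XY$)
  read 2, top X: go to q, push ε → (q, 20, Y$)
  ε-move, top Y: go to p, push Y → (p, 20, Y$)
  read 2, top Y: go to q, push U → (q, 0, U$)
  ε-move, top U: go to q, push ε → (q, 0, $)
  read 0, top $: go to p, push YY$ → (p, ε, YY$)
All input consumed; stack is YY$, not empty, and no further ε-move applies.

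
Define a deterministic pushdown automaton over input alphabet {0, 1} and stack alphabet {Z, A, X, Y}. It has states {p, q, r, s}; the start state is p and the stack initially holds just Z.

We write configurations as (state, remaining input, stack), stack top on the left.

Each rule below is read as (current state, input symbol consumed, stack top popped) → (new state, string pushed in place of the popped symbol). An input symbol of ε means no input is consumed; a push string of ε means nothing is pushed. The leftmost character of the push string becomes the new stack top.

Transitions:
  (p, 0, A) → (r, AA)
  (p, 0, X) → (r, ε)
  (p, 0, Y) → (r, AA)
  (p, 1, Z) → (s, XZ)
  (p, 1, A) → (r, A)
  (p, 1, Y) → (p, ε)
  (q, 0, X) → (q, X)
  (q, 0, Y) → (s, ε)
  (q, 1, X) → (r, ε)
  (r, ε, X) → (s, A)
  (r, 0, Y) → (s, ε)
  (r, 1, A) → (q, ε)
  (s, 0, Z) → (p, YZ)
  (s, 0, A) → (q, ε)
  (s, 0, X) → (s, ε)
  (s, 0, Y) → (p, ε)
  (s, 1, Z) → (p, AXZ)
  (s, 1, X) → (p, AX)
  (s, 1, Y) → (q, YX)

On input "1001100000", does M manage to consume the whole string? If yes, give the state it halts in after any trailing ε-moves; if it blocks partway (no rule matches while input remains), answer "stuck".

stuck

(p, 1001100000, Z)
  read 1, top Z: go to s, push XZ → (s, 001100000, XZ)
  read 0, top X: go to s, push ε → (s, 01100000, Z)
  read 0, top Z: go to p, push YZ → (p, 1100000, YZ)
  read 1, top Y: go to p, push ε → (p, 100000, Z)
  read 1, top Z: go to s, push XZ → (s, 00000, XZ)
  read 0, top X: go to s, push ε → (s, 0000, Z)
  read 0, top Z: go to p, push YZ → (p, 000, YZ)
  read 0, top Y: go to r, push AA → (r, 00, AAZ)
No transition for (r, 0, top A); M blocks with input 00 remaining.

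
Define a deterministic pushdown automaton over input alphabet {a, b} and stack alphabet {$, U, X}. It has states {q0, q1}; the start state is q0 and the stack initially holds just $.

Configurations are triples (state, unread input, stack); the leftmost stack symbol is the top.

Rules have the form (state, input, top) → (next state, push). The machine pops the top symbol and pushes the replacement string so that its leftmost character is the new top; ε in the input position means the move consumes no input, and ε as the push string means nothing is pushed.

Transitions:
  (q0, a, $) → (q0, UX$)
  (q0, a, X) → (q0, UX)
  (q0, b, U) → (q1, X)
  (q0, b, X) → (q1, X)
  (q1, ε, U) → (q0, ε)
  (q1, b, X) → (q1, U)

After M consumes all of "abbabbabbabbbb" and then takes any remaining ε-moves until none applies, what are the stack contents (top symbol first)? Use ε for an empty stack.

$

(q0, abbabbabbabbbb, $)
  read a, top $: go to q0, push UX$ → (q0, bbabbabbabbbb, UX$)
  read b, top U: go to q1, push X → (q1, babbabbabbbb, XX$)
  read b, top X: go to q1, push U → (q1, abbabbabbbb, UX$)
  ε-move, top U: go to q0, push ε → (q0, abbabbabbbb, X$)
  read a, top X: go to q0, push UX → (q0, bbabbabbbb, UX$)
  read b, top U: go to q1, push X → (q1, babbabbbb, XX$)
  read b, top X: go to q1, push U → (q1, abbabbbb, UX$)
  ε-move, top U: go to q0, push ε → (q0, abbabbbb, X$)
  read a, top X: go to q0, push UX → (q0, bbabbbb, UX$)
  read b, top U: go to q1, push X → (q1, babbbb, XX$)
  read b, top X: go to q1, push U → (q1, abbbb, UX$)
  ε-move, top U: go to q0, push ε → (q0, abbbb, X$)
  read a, top X: go to q0, push UX → (q0, bbbb, UX$)
  read b, top U: go to q1, push X → (q1, bbb, XX$)
  read b, top X: go to q1, push U → (q1, bb, UX$)
  ε-move, top U: go to q0, push ε → (q0, bb, X$)
  read b, top X: go to q1, push X → (q1, b, X$)
  read b, top X: go to q1, push U → (q1, ε, U$)
  ε-move, top U: go to q0, push ε → (q0, ε, $)
All input consumed in state q0 with stack $.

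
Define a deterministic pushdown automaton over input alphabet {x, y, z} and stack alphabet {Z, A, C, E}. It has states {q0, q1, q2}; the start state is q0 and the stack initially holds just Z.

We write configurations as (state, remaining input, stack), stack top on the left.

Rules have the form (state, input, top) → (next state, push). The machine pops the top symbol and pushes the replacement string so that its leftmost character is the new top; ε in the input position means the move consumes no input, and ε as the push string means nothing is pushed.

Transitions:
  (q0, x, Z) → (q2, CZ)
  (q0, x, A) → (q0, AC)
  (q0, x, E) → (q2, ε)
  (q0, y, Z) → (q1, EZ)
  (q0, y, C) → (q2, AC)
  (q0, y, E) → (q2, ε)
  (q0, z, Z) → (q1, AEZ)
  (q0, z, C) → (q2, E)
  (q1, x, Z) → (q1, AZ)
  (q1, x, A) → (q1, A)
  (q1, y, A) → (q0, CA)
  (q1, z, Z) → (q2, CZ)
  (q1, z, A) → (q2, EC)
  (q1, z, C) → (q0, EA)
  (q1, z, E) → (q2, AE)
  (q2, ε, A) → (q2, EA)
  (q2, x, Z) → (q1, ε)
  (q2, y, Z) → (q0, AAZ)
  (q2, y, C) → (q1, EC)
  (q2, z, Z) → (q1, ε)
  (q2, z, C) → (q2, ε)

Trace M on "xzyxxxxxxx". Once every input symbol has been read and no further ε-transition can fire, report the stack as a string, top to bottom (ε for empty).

(q0, xzyxxxxxxx, Z)
  read x, top Z: go to q2, push CZ → (q2, zyxxxxxxx, CZ)
  read z, top C: go to q2, push ε → (q2, yxxxxxxx, Z)
  read y, top Z: go to q0, push AAZ → (q0, xxxxxxx, AAZ)
  read x, top A: go to q0, push AC → (q0, xxxxxx, ACAZ)
  read x, top A: go to q0, push AC → (q0, xxxxx, ACCAZ)
  read x, top A: go to q0, push AC → (q0, xxxx, ACCCAZ)
  read x, top A: go to q0, push AC → (q0, xxx, ACCCCAZ)
  read x, top A: go to q0, push AC → (q0, xx, ACCCCCAZ)
  read x, top A: go to q0, push AC → (q0, x, ACCCCCCAZ)
  read x, top A: go to q0, push AC → (q0, ε, ACCCCCCCAZ)
All input consumed in state q0 with stack ACCCCCCCAZ.

ACCCCCCCAZ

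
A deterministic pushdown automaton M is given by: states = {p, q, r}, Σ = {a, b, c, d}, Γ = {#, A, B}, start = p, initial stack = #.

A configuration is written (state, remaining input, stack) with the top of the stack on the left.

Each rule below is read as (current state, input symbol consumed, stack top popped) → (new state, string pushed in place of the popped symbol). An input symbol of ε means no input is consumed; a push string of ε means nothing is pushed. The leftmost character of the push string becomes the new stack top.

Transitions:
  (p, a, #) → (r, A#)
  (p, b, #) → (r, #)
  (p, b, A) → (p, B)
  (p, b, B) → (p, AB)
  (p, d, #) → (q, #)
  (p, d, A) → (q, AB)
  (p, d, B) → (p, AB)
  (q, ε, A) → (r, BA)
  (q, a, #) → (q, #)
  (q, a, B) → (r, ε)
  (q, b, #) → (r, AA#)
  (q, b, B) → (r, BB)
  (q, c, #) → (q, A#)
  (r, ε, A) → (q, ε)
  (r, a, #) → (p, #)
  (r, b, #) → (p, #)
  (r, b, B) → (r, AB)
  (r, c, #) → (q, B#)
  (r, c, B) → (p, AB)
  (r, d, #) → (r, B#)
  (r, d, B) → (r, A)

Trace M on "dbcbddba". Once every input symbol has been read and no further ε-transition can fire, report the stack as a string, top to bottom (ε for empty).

BBBA#

(p, dbcbddba, #)
  read d, top #: go to q, push # → (q, bcbddba, #)
  read b, top #: go to r, push AA# → (r, cbddba, AA#)
  ε-move, top A: go to q, push ε → (q, cbddba, A#)
  ε-move, top A: go to r, push BA → (r, cbddba, BA#)
  read c, top B: go to p, push AB → (p, bddba, ABA#)
  read b, top A: go to p, push B → (p, ddba, BBA#)
  read d, top B: go to p, push AB → (p, dba, ABBA#)
  read d, top A: go to q, push AB → (q, ba, ABBBA#)
  ε-move, top A: go to r, push BA → (r, ba, BABBBA#)
  read b, top B: go to r, push AB → (r, a, ABABBBA#)
  ε-move, top A: go to q, push ε → (q, a, BABBBA#)
  read a, top B: go to r, push ε → (r, ε, ABBBA#)
  ε-move, top A: go to q, push ε → (q, ε, BBBA#)
All input consumed in state q with stack BBBA#.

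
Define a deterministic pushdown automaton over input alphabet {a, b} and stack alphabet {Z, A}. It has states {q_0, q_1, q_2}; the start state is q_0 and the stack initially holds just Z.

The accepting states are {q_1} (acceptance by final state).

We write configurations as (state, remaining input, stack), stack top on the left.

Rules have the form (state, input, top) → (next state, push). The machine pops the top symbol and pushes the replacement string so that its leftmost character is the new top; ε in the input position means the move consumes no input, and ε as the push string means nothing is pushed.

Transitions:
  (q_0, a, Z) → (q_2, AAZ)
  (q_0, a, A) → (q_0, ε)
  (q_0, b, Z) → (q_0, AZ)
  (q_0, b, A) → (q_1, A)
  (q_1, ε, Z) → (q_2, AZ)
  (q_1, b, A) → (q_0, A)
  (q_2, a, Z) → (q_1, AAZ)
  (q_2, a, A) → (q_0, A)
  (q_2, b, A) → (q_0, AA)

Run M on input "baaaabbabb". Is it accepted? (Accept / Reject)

Accept

(q_0, baaaabbabb, Z)
  read b, top Z: go to q_0, push AZ → (q_0, aaaabbabb, AZ)
  read a, top A: go to q_0, push ε → (q_0, aaabbabb, Z)
  read a, top Z: go to q_2, push AAZ → (q_2, aabbabb, AAZ)
  read a, top A: go to q_0, push A → (q_0, abbabb, AAZ)
  read a, top A: go to q_0, push ε → (q_0, bbabb, AZ)
  read b, top A: go to q_1, push A → (q_1, babb, AZ)
  read b, top A: go to q_0, push A → (q_0, abb, AZ)
  read a, top A: go to q_0, push ε → (q_0, bb, Z)
  read b, top Z: go to q_0, push AZ → (q_0, b, AZ)
  read b, top A: go to q_1, push A → (q_1, ε, AZ)
All input consumed; state q_1 ∈ F.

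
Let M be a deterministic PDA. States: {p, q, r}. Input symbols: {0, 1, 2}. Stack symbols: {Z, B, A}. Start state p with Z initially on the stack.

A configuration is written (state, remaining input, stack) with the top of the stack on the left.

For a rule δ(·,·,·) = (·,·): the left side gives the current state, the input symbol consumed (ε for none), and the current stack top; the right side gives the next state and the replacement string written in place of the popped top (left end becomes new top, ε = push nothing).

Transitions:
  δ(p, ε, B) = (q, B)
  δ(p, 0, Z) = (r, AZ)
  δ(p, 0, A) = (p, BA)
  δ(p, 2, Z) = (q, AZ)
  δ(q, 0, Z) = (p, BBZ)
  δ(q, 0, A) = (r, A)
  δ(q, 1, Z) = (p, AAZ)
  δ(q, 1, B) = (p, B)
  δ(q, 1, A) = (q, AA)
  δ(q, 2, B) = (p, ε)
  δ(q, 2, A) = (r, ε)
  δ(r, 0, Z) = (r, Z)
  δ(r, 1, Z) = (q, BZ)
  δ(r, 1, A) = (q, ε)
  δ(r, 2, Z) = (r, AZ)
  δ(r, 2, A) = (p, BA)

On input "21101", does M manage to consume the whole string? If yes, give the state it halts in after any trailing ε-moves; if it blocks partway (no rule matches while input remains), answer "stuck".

q

(p, 21101, Z)
  read 2, top Z: go to q, push AZ → (q, 1101, AZ)
  read 1, top A: go to q, push AA → (q, 101, AAZ)
  read 1, top A: go to q, push AA → (q, 01, AAAZ)
  read 0, top A: go to r, push A → (r, 1, AAAZ)
  read 1, top A: go to q, push ε → (q, ε, AAZ)
All input consumed; M is in state q.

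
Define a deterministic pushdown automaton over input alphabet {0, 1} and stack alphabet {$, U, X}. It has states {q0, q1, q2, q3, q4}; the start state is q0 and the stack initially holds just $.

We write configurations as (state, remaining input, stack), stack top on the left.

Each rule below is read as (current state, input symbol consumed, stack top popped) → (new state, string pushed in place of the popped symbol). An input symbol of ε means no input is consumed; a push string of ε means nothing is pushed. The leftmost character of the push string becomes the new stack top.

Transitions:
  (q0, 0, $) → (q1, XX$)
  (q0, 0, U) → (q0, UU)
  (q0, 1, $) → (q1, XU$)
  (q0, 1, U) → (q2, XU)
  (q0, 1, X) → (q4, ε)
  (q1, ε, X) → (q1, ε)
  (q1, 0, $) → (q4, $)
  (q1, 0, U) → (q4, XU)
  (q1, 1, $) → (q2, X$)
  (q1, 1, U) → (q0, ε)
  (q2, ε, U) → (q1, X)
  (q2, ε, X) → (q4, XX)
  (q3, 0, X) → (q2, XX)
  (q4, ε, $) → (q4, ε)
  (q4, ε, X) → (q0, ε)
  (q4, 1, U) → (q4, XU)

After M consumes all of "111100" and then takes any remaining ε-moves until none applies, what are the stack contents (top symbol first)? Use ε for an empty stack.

(q0, 111100, $)
  read 1, top $: go to q1, push XU$ → (q1, 11100, XU$)
  ε-move, top X: go to q1, push ε → (q1, 11100, U$)
  read 1, top U: go to q0, push ε → (q0, 1100, $)
  read 1, top $: go to q1, push XU$ → (q1, 100, XU$)
  ε-move, top X: go to q1, push ε → (q1, 100, U$)
  read 1, top U: go to q0, push ε → (q0, 00, $)
  read 0, top $: go to q1, push XX$ → (q1, 0, XX$)
  ε-move, top X: go to q1, push ε → (q1, 0, X$)
  ε-move, top X: go to q1, push ε → (q1, 0, $)
  read 0, top $: go to q4, push $ → (q4, ε, $)
  ε-move, top $: go to q4, push ε → (q4, ε, ε)
All input consumed in state q4 with stack ε.

ε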